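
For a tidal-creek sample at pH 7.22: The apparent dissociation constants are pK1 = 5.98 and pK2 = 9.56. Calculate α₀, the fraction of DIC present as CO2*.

α₀ = 1 / (1 + K1/[H⁺] + K1K2/[H⁺]²) = 1 / (1 + 10^+1.24 + 10^-1.10)
   = 1 / (1 + 17.378 + 0.079433) = 1/18.457 = 0.05418

α₀ = 0.0542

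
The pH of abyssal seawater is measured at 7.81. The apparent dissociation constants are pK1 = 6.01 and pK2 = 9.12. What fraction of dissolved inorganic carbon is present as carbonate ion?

α₂ = 1 / (1 + [H⁺]/K2 + [H⁺]²/(K1K2)) = 1 / (1 + 10^+1.31 + 10^-0.49)
   = 1 / (1 + 20.417 + 0.32359) = 1/21.741 = 0.04600

α₂ = 0.0460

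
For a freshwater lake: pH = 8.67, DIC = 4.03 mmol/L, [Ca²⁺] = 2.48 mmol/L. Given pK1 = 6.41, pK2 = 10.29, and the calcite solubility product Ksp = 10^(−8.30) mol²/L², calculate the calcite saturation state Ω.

Ω = 46.5

α₂ = 1 / (1 + [H⁺]/K2 + [H⁺]²/(K1K2)) = 1 / (1 + 10^+1.62 + 10^-0.64)
   = 1 / (1 + 41.687 + 0.22909) = 1/42.916 = 0.02330
[CO3²⁻] = α₂ × DIC = 0.02330 × 4.03 = 0.09390 mmol/L
Ksp = 10^(−8.30) = 5.012×10^-9
Ω = [Ca²⁺][CO3²⁻]/Ksp = (2.48×10^-3)(9.390×10^-5) / 5.012×10^-9 = 46.5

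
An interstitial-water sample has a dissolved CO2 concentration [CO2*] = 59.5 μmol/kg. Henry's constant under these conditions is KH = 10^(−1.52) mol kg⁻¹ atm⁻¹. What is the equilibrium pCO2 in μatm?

KH = 10^(−1.52) = 3.020×10^-2 mol kg⁻¹ atm⁻¹
pCO2 = [CO2*]/KH = 59.5×10^-6 / 3.020×10^-2 = 1.97×10^-3 atm = 1970 μatm

pCO2 = 1970 μatm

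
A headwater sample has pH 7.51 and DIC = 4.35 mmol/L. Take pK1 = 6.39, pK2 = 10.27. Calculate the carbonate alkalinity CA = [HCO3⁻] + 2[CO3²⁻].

CA = 4.05 mmol/L

CA = [HCO3⁻] + 2[CO3²⁻] = (α₁ + 2α₂)·DIC
At pH 7.51: [H⁺]/K1 = 10^-1.12 = 0.075858, K2/[H⁺] = 10^-2.76 = 0.0017378
α₁ = 1/(1 + 0.075858 + 0.0017378) = 1/1.0776 = 0.9280; α₂ = α₁·K2/[H⁺] = 0.001613
α₁ + 2α₂ = 0.9312
CA = 0.9312 × 4.35 = 4.05 mmol/L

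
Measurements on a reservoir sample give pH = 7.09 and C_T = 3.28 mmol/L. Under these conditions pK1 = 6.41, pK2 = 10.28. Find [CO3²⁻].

α₂ = 1 / (1 + [H⁺]/K2 + [H⁺]²/(K1K2)) = 1 / (1 + 10^+3.19 + 10^+2.51)
   = 1 / (1 + 1548.8 + 323.59) = 1/1873.4 = 0.0005338
[CO3²⁻] = α₂ × DIC = 0.0005338 × 3.28 = 0.00175 mmol/L = 1.75 μmol/L

[CO3²⁻] = 1.75 μmol/L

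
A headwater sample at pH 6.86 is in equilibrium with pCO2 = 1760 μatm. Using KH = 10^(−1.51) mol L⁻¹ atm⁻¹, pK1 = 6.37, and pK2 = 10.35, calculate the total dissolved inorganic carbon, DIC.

[CO2*] = KH · pCO2 = 10^(−1.51) × 1760×10^-6 = 5.439×10^-5 mol/L
α₀ = 1/(1 + K1/[H⁺] + K1K2/[H⁺]²) = 1/(1 + 10^+0.49 + 10^-3.00) = 0.2444
DIC = [CO2*]/α₀ = 5.439×10^-5 / 0.2444 = 0.223 mmol/L

DIC = 0.223 mmol/L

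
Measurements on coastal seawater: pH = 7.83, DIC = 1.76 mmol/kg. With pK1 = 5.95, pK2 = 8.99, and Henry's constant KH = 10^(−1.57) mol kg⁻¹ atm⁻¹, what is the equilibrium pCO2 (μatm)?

pCO2 = 796 μatm

α₀ = 1 / (1 + K1/[H⁺] + K1K2/[H⁺]²) = 1 / (1 + 10^+1.88 + 10^+0.72)
   = 1 / (1 + 75.858 + 5.2481) = 1/82.106 = 0.01218
[CO2*] = α₀ × DIC = 0.01218 × 1.76 = 0.02144 mmol/kg
pCO2 = [CO2*]/KH = 2.144×10^-5 / 2.692×10^-2 = 796 μatm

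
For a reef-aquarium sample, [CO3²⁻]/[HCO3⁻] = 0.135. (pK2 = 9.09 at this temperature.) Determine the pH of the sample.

From K2 = [H⁺][CO3²⁻]/[HCO3⁻]:  pH = pK2 + log₁₀([CO3²⁻]/[HCO3⁻])
log₁₀(0.135) = -0.870
pH = 9.09 + (-0.870) = 8.22

pH = 8.22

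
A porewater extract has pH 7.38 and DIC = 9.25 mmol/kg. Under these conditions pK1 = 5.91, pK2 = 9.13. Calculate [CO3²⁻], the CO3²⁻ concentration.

α₂ = 1 / (1 + [H⁺]/K2 + [H⁺]²/(K1K2)) = 1 / (1 + 10^+1.75 + 10^+0.28)
   = 1 / (1 + 56.234 + 1.9055) = 1/59.140 = 0.01691
[CO3²⁻] = α₂ × DIC = 0.01691 × 9.25 = 0.156 mmol/kg

[CO3²⁻] = 0.156 mmol/kg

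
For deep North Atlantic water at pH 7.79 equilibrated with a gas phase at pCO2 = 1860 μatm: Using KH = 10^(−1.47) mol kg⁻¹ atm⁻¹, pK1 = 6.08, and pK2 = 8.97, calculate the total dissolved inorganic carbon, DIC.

[CO2*] = KH · pCO2 = 10^(−1.47) × 1860×10^-6 = 6.303×10^-5 mol/kg
α₀ = 1/(1 + K1/[H⁺] + K1K2/[H⁺]²) = 1/(1 + 10^+1.71 + 10^+0.53) = 0.01796
DIC = [CO2*]/α₀ = 6.303×10^-5 / 0.01796 = 3.51 mmol/kg

DIC = 3.51 mmol/kg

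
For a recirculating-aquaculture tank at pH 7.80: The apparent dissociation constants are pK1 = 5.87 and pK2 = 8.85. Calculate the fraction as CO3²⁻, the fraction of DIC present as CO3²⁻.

α₂ = 1 / (1 + [H⁺]/K2 + [H⁺]²/(K1K2)) = 1 / (1 + 10^+1.05 + 10^-0.88)
   = 1 / (1 + 11.220 + 0.13183) = 1/12.352 = 0.08096

α₂ = 0.0810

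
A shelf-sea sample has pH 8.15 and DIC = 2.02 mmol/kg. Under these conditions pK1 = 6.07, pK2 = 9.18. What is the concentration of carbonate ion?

[CO3²⁻] = 0.171 mmol/kg

α₂ = 1 / (1 + [H⁺]/K2 + [H⁺]²/(K1K2)) = 1 / (1 + 10^+1.03 + 10^-1.05)
   = 1 / (1 + 10.715 + 0.089125) = 1/11.804 = 0.08471
[CO3²⁻] = α₂ × DIC = 0.08471 × 2.02 = 0.171 mmol/kg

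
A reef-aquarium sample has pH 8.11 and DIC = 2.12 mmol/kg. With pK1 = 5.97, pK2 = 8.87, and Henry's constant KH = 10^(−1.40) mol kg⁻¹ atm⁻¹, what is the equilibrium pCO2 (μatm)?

α₀ = 1 / (1 + K1/[H⁺] + K1K2/[H⁺]²) = 1 / (1 + 10^+2.14 + 10^+1.38)
   = 1 / (1 + 138.04 + 23.988) = 1/163.03 = 0.006134
[CO2*] = α₀ × DIC = 0.006134 × 2.12 = 0.01300 mmol/kg = 13.00 μmol/kg
pCO2 = [CO2*]/KH = 1.300×10^-5 / 3.981×10^-2 = 327 μatm

pCO2 = 327 μatm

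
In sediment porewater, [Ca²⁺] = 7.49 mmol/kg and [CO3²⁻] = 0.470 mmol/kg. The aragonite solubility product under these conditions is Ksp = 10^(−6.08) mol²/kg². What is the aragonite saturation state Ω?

Ω = 4.23

Ksp = 10^(−6.08) = 8.318×10^-7
Ω = [Ca²⁺][CO3²⁻]/Ksp = (7.49×10^-3)(0.470×10^-3) / 8.318×10^-7 = 4.23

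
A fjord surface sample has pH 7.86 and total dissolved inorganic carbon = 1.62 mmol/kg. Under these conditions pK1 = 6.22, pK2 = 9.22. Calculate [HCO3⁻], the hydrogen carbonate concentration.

[HCO3⁻] = 1.52 mmol/kg

α₁ = 1 / (1 + [H⁺]/K1 + K2/[H⁺]) = 1 / (1 + 10^-1.64 + 10^-1.36)
   = 1 / (1 + 0.022909 + 0.043652) = 1/1.0666 = 0.9376
[HCO3⁻] = α₁ × DIC = 0.9376 × 1.62 = 1.52 mmol/kg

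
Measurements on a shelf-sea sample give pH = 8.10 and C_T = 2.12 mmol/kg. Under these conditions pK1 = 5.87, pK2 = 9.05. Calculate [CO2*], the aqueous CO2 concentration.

α₀ = 1 / (1 + K1/[H⁺] + K1K2/[H⁺]²) = 1 / (1 + 10^+2.23 + 10^+1.28)
   = 1 / (1 + 169.82 + 19.055) = 1/189.88 = 0.005267
[CO2*] = α₀ × DIC = 0.005267 × 2.12 = 0.0112 mmol/kg = 11.2 μmol/kg

[CO2*] = 11.2 μmol/kg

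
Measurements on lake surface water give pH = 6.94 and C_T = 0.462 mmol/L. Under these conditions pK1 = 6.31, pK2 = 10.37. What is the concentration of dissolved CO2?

[CO2*] = 0.0877 mmol/L

α₀ = 1 / (1 + K1/[H⁺] + K1K2/[H⁺]²) = 1 / (1 + 10^+0.63 + 10^-2.80)
   = 1 / (1 + 4.2658 + 0.0015849) = 1/5.2674 = 0.1898
[CO2*] = α₀ × DIC = 0.1898 × 0.462 = 0.0877 mmol/L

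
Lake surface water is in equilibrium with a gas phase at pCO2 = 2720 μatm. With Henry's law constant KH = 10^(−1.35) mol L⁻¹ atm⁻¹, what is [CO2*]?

KH = 10^(−1.35) = 4.467×10^-2 mol L⁻¹ atm⁻¹
[CO2*] = KH · pCO2 = 4.467×10^-2 × 2720×10^-6 atm = 1.21×10^-4 mol/L

[CO2*] = 121 μmol/L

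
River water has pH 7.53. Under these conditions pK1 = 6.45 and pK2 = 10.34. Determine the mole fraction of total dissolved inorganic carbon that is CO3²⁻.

α₂ = 0.00143

α₂ = 1 / (1 + [H⁺]/K2 + [H⁺]²/(K1K2)) = 1 / (1 + 10^+2.81 + 10^+1.73)
   = 1 / (1 + 645.65 + 53.703) = 1/700.36 = 0.001428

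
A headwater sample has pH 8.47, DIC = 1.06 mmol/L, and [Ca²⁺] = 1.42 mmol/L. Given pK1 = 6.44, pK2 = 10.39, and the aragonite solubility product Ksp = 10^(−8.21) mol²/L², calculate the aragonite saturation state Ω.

α₂ = 1 / (1 + [H⁺]/K2 + [H⁺]²/(K1K2)) = 1 / (1 + 10^+1.92 + 10^-0.11)
   = 1 / (1 + 83.176 + 0.77625) = 1/84.953 = 0.01177
[CO3²⁻] = α₂ × DIC = 0.01177 × 1.06 = 0.01248 mmol/L = 12.48 μmol/L
Ksp = 10^(−8.21) = 6.166×10^-9
Ω = [Ca²⁺][CO3²⁻]/Ksp = (1.42×10^-3)(1.248×10^-5) / 6.166×10^-9 = 2.87

Ω = 2.87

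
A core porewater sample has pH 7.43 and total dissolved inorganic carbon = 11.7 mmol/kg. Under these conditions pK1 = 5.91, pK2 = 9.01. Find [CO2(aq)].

α₀ = 1 / (1 + K1/[H⁺] + K1K2/[H⁺]²) = 1 / (1 + 10^+1.52 + 10^-0.06)
   = 1 / (1 + 33.113 + 0.87096) = 1/34.984 = 0.02858
[CO2*] = α₀ × DIC = 0.02858 × 11.7 = 0.334 mmol/kg

[CO2*] = 0.334 mmol/kg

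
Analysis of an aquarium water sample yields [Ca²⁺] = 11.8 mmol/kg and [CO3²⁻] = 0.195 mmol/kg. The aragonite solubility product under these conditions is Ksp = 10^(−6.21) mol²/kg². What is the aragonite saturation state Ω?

Ksp = 10^(−6.21) = 6.166×10^-7
Ω = [Ca²⁺][CO3²⁻]/Ksp = (11.8×10^-3)(0.195×10^-3) / 6.166×10^-7 = 3.73

Ω = 3.73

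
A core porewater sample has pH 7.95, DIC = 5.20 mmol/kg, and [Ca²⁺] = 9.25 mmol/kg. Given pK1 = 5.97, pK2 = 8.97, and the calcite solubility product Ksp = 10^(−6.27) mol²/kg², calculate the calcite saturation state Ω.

α₂ = 1 / (1 + [H⁺]/K2 + [H⁺]²/(K1K2)) = 1 / (1 + 10^+1.02 + 10^-0.96)
   = 1 / (1 + 10.471 + 0.10965) = 1/11.581 = 0.08635
[CO3²⁻] = α₂ × DIC = 0.08635 × 5.20 = 0.4490 mmol/kg
Ksp = 10^(−6.27) = 5.370×10^-7
Ω = [Ca²⁺][CO3²⁻]/Ksp = (9.25×10^-3)(4.490×10^-4) / 5.370×10^-7 = 7.73

Ω = 7.73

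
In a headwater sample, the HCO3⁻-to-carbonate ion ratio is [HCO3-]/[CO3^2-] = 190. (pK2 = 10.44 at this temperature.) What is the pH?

pH = 8.16

From K2 = [H⁺][CO3^2-]/[HCO3-]:  pH = pK2 − log₁₀([HCO3-]/[CO3^2-])
log₁₀(190) = +2.279
pH = 10.44 − (+2.279) = 8.16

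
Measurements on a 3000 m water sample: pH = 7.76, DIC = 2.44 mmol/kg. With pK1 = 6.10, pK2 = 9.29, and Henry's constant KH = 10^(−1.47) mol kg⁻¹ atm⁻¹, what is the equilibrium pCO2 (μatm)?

pCO2 = 1500 μatm

α₀ = 1 / (1 + K1/[H⁺] + K1K2/[H⁺]²) = 1 / (1 + 10^+1.66 + 10^+0.13)
   = 1 / (1 + 45.709 + 1.3490) = 1/48.058 = 0.02081
[CO2*] = α₀ × DIC = 0.02081 × 2.44 = 0.05077 mmol/kg
pCO2 = [CO2*]/KH = 5.077×10^-5 / 3.388×10^-2 = 1500 μatm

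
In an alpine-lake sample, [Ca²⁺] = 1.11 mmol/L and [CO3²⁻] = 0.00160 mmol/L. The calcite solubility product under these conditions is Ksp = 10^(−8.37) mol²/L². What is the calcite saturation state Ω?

Ksp = 10^(−8.37) = 4.266×10^-9
Ω = [Ca²⁺][CO3²⁻]/Ksp = (1.11×10^-3)(0.00160×10^-3) / 4.266×10^-9 = 0.416

Ω = 0.416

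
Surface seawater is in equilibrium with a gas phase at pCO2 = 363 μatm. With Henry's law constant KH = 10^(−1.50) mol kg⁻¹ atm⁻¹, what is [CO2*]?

[CO2*] = 11.5 μmol/kg

KH = 10^(−1.50) = 3.162×10^-2 mol kg⁻¹ atm⁻¹
[CO2*] = KH · pCO2 = 3.162×10^-2 × 363×10^-6 atm = 1.15×10^-5 mol/kg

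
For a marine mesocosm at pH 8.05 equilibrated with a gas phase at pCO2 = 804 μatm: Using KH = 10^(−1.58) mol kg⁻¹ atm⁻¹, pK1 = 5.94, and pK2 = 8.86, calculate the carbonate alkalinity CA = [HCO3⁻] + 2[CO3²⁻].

CA = 3.57 mmol/kg

[CO2*] = KH · pCO2 = 10^(−1.58) × 804×10^-6 = 2.115×10^-5 mol/kg
α₀ = 1/(1 + K1/[H⁺] + K1K2/[H⁺]²) = 1/(1 + 10^+2.11 + 10^+1.30) = 0.006677
DIC = [CO2*]/α₀ = 2.115×10^-5 / 0.006677 = 3.167 mmol/kg
CA = (α₁ + 2α₂)·DIC = (0.8601 + 2×0.1332) × 3.167 = 3.57 mmol/kg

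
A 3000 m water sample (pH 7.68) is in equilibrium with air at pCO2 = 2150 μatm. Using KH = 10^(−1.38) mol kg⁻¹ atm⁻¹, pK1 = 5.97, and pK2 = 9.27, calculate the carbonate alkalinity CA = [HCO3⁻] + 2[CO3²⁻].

[CO2*] = KH · pCO2 = 10^(−1.38) × 2150×10^-6 = 8.963×10^-5 mol/kg
α₀ = 1/(1 + K1/[H⁺] + K1K2/[H⁺]²) = 1/(1 + 10^+1.71 + 10^+0.12) = 0.01866
DIC = [CO2*]/α₀ = 8.963×10^-5 / 0.01866 = 4.804 mmol/kg
CA = (α₁ + 2α₂)·DIC = (0.9568 + 2×0.02459) × 4.804 = 4.83 mmol/kg

CA = 4.83 mmol/kg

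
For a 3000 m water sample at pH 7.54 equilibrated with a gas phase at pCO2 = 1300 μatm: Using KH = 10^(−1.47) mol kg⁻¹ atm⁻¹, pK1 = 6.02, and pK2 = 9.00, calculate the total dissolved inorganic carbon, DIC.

DIC = 1.55 mmol/kg

[CO2*] = KH · pCO2 = 10^(−1.47) × 1300×10^-6 = 4.405×10^-5 mol/kg
α₀ = 1/(1 + K1/[H⁺] + K1K2/[H⁺]²) = 1/(1 + 10^+1.52 + 10^+0.06) = 0.02836
DIC = [CO2*]/α₀ = 4.405×10^-5 / 0.02836 = 1.55 mmol/kg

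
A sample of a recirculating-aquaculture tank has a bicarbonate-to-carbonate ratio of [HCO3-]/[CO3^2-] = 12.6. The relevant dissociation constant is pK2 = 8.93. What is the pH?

pH = 7.83

From K2 = [H⁺][CO3^2-]/[HCO3-]:  pH = pK2 − log₁₀([HCO3-]/[CO3^2-])
log₁₀(12.6) = +1.100
pH = 8.93 − (+1.100) = 7.83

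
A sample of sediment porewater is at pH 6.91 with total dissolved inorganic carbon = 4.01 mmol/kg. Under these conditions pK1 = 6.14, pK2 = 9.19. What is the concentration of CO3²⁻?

α₂ = 1 / (1 + [H⁺]/K2 + [H⁺]²/(K1K2)) = 1 / (1 + 10^+2.28 + 10^+1.51)
   = 1 / (1 + 190.55 + 32.359) = 1/223.91 = 0.004466
[CO3²⁻] = α₂ × DIC = 0.004466 × 4.01 = 0.0179 mmol/kg = 17.9 μmol/kg

[CO3²⁻] = 17.9 μmol/kg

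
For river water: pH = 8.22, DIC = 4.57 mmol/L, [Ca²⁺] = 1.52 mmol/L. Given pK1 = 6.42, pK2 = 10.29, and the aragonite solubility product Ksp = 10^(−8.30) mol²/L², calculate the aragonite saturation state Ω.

Ω = 11.5

α₂ = 1 / (1 + [H⁺]/K2 + [H⁺]²/(K1K2)) = 1 / (1 + 10^+2.07 + 10^+0.27)
   = 1 / (1 + 117.49 + 1.8621) = 1/120.35 = 0.008309
[CO3²⁻] = α₂ × DIC = 0.008309 × 4.57 = 0.03797 mmol/L
Ksp = 10^(−8.30) = 5.012×10^-9
Ω = [Ca²⁺][CO3²⁻]/Ksp = (1.52×10^-3)(3.797×10^-5) / 5.012×10^-9 = 11.5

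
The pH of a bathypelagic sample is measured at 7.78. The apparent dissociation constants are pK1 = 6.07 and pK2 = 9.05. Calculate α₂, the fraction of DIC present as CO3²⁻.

α₂ = 0.0500

α₂ = 1 / (1 + [H⁺]/K2 + [H⁺]²/(K1K2)) = 1 / (1 + 10^+1.27 + 10^-0.44)
   = 1 / (1 + 18.621 + 0.36308) = 1/19.984 = 0.05004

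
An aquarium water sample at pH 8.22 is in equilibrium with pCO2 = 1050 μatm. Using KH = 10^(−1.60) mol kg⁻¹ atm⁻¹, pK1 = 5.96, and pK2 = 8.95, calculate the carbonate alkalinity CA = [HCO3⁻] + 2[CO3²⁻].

[CO2*] = KH · pCO2 = 10^(−1.60) × 1050×10^-6 = 2.637×10^-5 mol/kg
α₀ = 1/(1 + K1/[H⁺] + K1K2/[H⁺]²) = 1/(1 + 10^+2.26 + 10^+1.53) = 0.004611
DIC = [CO2*]/α₀ = 2.637×10^-5 / 0.004611 = 5.719 mmol/kg
CA = (α₁ + 2α₂)·DIC = (0.8391 + 2×0.1563) × 5.719 = 6.59 mmol/kg

CA = 6.59 mmol/kg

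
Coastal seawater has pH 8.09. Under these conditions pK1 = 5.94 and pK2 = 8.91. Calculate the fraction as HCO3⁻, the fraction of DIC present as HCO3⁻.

α₁ = 1 / (1 + [H⁺]/K1 + K2/[H⁺]) = 1 / (1 + 10^-2.15 + 10^-0.82)
   = 1 / (1 + 0.0070795 + 0.15136) = 1/1.1584 = 0.8632

α₁ = 0.863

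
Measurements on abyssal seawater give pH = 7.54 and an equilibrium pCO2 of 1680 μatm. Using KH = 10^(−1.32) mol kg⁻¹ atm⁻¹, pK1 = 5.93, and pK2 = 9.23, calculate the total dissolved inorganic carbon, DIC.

[CO2*] = KH · pCO2 = 10^(−1.32) × 1680×10^-6 = 8.041×10^-5 mol/kg
α₀ = 1/(1 + K1/[H⁺] + K1K2/[H⁺]²) = 1/(1 + 10^+1.61 + 10^-0.08) = 0.02349
DIC = [CO2*]/α₀ = 8.041×10^-5 / 0.02349 = 3.42 mmol/kg

DIC = 3.42 mmol/kg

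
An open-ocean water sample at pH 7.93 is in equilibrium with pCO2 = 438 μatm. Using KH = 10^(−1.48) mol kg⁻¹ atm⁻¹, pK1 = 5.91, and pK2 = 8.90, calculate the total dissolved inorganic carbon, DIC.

DIC = 1.70 mmol/kg

[CO2*] = KH · pCO2 = 10^(−1.48) × 438×10^-6 = 1.450×10^-5 mol/kg
α₀ = 1/(1 + K1/[H⁺] + K1K2/[H⁺]²) = 1/(1 + 10^+2.02 + 10^+1.05) = 0.008552
DIC = [CO2*]/α₀ = 1.450×10^-5 / 0.008552 = 1.70 mmol/kg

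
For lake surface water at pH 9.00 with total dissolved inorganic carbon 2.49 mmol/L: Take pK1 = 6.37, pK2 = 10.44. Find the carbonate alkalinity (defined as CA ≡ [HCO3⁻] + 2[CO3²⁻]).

CA = [HCO3⁻] + 2[CO3²⁻] = (α₁ + 2α₂)·DIC
At pH 9.00: [H⁺]/K1 = 10^-2.63 = 0.0023442, K2/[H⁺] = 10^-1.44 = 0.036308
α₁ = 1/(1 + 0.0023442 + 0.036308) = 1/1.0387 = 0.9628; α₂ = α₁·K2/[H⁺] = 0.03496
α₁ + 2α₂ = 1.0327
CA = 1.0327 × 2.49 = 2.57 mmol/L

CA = 2.57 mmol/L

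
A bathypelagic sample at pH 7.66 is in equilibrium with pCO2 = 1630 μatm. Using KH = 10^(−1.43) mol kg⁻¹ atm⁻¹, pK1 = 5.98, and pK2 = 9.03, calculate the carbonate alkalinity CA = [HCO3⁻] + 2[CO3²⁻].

[CO2*] = KH · pCO2 = 10^(−1.43) × 1630×10^-6 = 6.056×10^-5 mol/kg
α₀ = 1/(1 + K1/[H⁺] + K1K2/[H⁺]²) = 1/(1 + 10^+1.68 + 10^+0.31) = 0.01964
DIC = [CO2*]/α₀ = 6.056×10^-5 / 0.01964 = 3.083 mmol/kg
CA = (α₁ + 2α₂)·DIC = (0.9402 + 2×0.04011) × 3.083 = 3.15 mmol/kg

CA = 3.15 mmol/kg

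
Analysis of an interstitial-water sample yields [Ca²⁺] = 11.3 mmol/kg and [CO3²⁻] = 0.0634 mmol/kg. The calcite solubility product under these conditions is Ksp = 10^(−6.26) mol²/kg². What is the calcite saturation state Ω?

Ω = 1.30

Ksp = 10^(−6.26) = 5.495×10^-7
Ω = [Ca²⁺][CO3²⁻]/Ksp = (11.3×10^-3)(0.0634×10^-3) / 5.495×10^-7 = 1.30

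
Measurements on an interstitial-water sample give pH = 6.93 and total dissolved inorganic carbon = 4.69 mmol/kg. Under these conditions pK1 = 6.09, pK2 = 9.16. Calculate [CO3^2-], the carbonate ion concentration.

[CO3²⁻] = 0.0240 mmol/kg

α₂ = 1 / (1 + [H⁺]/K2 + [H⁺]²/(K1K2)) = 1 / (1 + 10^+2.23 + 10^+1.39)
   = 1 / (1 + 169.82 + 24.547) = 1/195.37 = 0.005118
[CO3²⁻] = α₂ × DIC = 0.005118 × 4.69 = 0.0240 mmol/kg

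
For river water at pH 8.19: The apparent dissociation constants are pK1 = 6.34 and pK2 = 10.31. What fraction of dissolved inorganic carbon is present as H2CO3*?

α₀ = 0.0138

α₀ = 1 / (1 + K1/[H⁺] + K1K2/[H⁺]²) = 1 / (1 + 10^+1.85 + 10^-0.27)
   = 1 / (1 + 70.795 + 0.53703) = 1/72.332 = 0.01383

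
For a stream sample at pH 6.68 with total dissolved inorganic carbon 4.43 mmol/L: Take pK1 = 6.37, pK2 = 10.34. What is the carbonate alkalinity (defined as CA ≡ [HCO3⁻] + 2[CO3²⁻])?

CA = 2.97 mmol/L

CA = [HCO3⁻] + 2[CO3²⁻] = (α₁ + 2α₂)·DIC
At pH 6.68: [H⁺]/K1 = 10^-0.31 = 0.48978, K2/[H⁺] = 10^-3.66 = 0.00021878
α₁ = 1/(1 + 0.48978 + 0.00021878) = 1/1.4900 = 0.6711; α₂ = α₁·K2/[H⁺] = 0.0001468
α₁ + 2α₂ = 0.6714
CA = 0.6714 × 4.43 = 2.97 mmol/L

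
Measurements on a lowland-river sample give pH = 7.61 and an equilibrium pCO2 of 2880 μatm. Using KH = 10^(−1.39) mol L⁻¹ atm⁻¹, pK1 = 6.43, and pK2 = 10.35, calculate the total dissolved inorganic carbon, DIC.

DIC = 1.90 mmol/L

[CO2*] = KH · pCO2 = 10^(−1.39) × 2880×10^-6 = 1.173×10^-4 mol/L
α₀ = 1/(1 + K1/[H⁺] + K1K2/[H⁺]²) = 1/(1 + 10^+1.18 + 10^-1.56) = 0.06187
DIC = [CO2*]/α₀ = 1.173×10^-4 / 0.06187 = 1.90 mmol/L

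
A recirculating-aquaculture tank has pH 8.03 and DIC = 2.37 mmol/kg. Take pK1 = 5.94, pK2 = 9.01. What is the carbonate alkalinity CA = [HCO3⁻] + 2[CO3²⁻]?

CA = [HCO3⁻] + 2[CO3²⁻] = (α₁ + 2α₂)·DIC
At pH 8.03: [H⁺]/K1 = 10^-2.09 = 0.0081283, K2/[H⁺] = 10^-0.98 = 0.10471
α₁ = 1/(1 + 0.0081283 + 0.10471) = 1/1.1128 = 0.8986; α₂ = α₁·K2/[H⁺] = 0.09410
α₁ + 2α₂ = 1.0868
CA = 1.0868 × 2.37 = 2.58 mmol/kg

CA = 2.58 mmol/kg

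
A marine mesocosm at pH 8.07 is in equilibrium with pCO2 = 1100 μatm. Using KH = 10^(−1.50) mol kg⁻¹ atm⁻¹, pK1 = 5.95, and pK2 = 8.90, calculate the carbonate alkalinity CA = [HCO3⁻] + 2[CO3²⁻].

[CO2*] = KH · pCO2 = 10^(−1.50) × 1100×10^-6 = 3.479×10^-5 mol/kg
α₀ = 1/(1 + K1/[H⁺] + K1K2/[H⁺]²) = 1/(1 + 10^+2.12 + 10^+1.29) = 0.006565
DIC = [CO2*]/α₀ = 3.479×10^-5 / 0.006565 = 5.299 mmol/kg
CA = (α₁ + 2α₂)·DIC = (0.8654 + 2×0.1280) × 5.299 = 5.94 mmol/kg

CA = 5.94 mmol/kg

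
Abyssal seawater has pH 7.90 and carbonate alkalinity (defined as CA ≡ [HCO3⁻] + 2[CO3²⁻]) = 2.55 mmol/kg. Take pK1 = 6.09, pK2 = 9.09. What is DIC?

DIC = 2.44 mmol/kg

CA = [HCO3⁻] + 2[CO3²⁻] = (α₁ + 2α₂)·DIC
At pH 7.90: [H⁺]/K1 = 10^-1.81 = 0.015488, K2/[H⁺] = 10^-1.19 = 0.064565
α₁ = 1/(1 + 0.015488 + 0.064565) = 1/1.0801 = 0.9259; α₂ = α₁·K2/[H⁺] = 0.05978
α₁ + 2α₂ = 1.0454
DIC = CA / (α₁ + 2α₂) = 2.55 / 1.0454 = 2.44 mmol/kg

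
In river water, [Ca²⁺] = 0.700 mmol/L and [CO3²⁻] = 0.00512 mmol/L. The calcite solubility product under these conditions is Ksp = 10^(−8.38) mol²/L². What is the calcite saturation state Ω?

Ω = 0.860

Ksp = 10^(−8.38) = 4.169×10^-9
Ω = [Ca²⁺][CO3²⁻]/Ksp = (0.700×10^-3)(0.00512×10^-3) / 4.169×10^-9 = 0.860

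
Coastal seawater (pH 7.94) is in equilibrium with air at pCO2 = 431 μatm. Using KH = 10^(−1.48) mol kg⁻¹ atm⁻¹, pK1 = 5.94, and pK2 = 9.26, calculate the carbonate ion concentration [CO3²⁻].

[CO3²⁻] = 0.0683 mmol/kg

[CO2*] = KH · pCO2 = 10^(−1.48) × 431×10^-6 = 1.427×10^-5 mol/kg
α₀ = 1/(1 + K1/[H⁺] + K1K2/[H⁺]²) = 1/(1 + 10^+2.00 + 10^+0.68) = 0.009453
DIC = [CO2*]/α₀ = 1.427×10^-5 / 0.009453 = 1.510 mmol/kg
[CO3²⁻] = α₂·DIC; α₂ = 0.04524, so [CO3²⁻] = 0.04524 × 1.510 = 0.0683 mmol/kg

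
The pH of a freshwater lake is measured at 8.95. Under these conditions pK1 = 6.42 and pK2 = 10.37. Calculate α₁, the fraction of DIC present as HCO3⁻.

α₁ = 0.961

α₁ = 1 / (1 + [H⁺]/K1 + K2/[H⁺]) = 1 / (1 + 10^-2.53 + 10^-1.42)
   = 1 / (1 + 0.0029512 + 0.038019) = 1/1.0410 = 0.9606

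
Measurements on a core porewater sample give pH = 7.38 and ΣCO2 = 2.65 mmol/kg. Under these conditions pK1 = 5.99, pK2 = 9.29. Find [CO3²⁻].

α₂ = 1 / (1 + [H⁺]/K2 + [H⁺]²/(K1K2)) = 1 / (1 + 10^+1.91 + 10^+0.52)
   = 1 / (1 + 81.283 + 3.3113) = 1/85.594 = 0.01168
[CO3²⁻] = α₂ × DIC = 0.01168 × 2.65 = 0.0310 mmol/kg

[CO3²⁻] = 0.0310 mmol/kg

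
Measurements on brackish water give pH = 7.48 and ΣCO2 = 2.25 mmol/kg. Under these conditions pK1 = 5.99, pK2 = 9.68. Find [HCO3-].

[HCO3⁻] = 2.17 mmol/kg

α₁ = 1 / (1 + [H⁺]/K1 + K2/[H⁺]) = 1 / (1 + 10^-1.49 + 10^-2.20)
   = 1 / (1 + 0.032359 + 0.0063096) = 1/1.0387 = 0.9628
[HCO3⁻] = α₁ × DIC = 0.9628 × 2.25 = 2.17 mmol/kg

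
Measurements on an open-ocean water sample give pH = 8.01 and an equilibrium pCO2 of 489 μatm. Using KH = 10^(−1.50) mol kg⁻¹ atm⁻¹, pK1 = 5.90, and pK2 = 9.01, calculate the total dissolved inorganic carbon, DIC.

DIC = 2.21 mmol/kg

[CO2*] = KH · pCO2 = 10^(−1.50) × 489×10^-6 = 1.546×10^-5 mol/kg
α₀ = 1/(1 + K1/[H⁺] + K1K2/[H⁺]²) = 1/(1 + 10^+2.11 + 10^+1.11) = 0.007007
DIC = [CO2*]/α₀ = 1.546×10^-5 / 0.007007 = 2.21 mmol/kg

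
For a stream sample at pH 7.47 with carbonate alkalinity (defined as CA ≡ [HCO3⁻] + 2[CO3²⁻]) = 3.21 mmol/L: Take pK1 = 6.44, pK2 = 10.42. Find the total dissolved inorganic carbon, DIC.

DIC = 3.51 mmol/L

CA = [HCO3⁻] + 2[CO3²⁻] = (α₁ + 2α₂)·DIC
At pH 7.47: [H⁺]/K1 = 10^-1.03 = 0.093325, K2/[H⁺] = 10^-2.95 = 0.0011220
α₁ = 1/(1 + 0.093325 + 0.0011220) = 1/1.0944 = 0.9137; α₂ = α₁·K2/[H⁺] = 0.001025
α₁ + 2α₂ = 0.9158
DIC = CA / (α₁ + 2α₂) = 3.21 / 0.9158 = 3.51 mmol/L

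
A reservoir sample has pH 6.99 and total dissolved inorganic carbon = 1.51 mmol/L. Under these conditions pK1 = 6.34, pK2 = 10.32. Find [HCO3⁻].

[HCO3⁻] = 1.23 mmol/L

α₁ = 1 / (1 + [H⁺]/K1 + K2/[H⁺]) = 1 / (1 + 10^-0.65 + 10^-3.33)
   = 1 / (1 + 0.22387 + 0.00046774) = 1/1.2243 = 0.8168
[HCO3⁻] = α₁ × DIC = 0.8168 × 1.51 = 1.23 mmol/L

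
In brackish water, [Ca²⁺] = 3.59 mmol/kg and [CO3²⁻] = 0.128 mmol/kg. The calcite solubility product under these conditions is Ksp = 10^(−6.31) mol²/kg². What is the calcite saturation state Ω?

Ω = 0.938

Ksp = 10^(−6.31) = 4.898×10^-7
Ω = [Ca²⁺][CO3²⁻]/Ksp = (3.59×10^-3)(0.128×10^-3) / 4.898×10^-7 = 0.938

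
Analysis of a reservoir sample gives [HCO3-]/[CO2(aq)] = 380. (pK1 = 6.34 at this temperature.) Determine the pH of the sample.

pH = 8.92

From K1 = [H⁺][HCO3-]/[CO2(aq)]:  pH = pK1 + log₁₀([HCO3-]/[CO2(aq)])
log₁₀(380) = +2.580
pH = 6.34 + (+2.580) = 8.92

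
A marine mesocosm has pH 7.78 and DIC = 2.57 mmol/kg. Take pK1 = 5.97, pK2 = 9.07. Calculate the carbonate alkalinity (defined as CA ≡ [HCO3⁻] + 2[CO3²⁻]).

CA = [HCO3⁻] + 2[CO3²⁻] = (α₁ + 2α₂)·DIC
At pH 7.78: [H⁺]/K1 = 10^-1.81 = 0.015488, K2/[H⁺] = 10^-1.29 = 0.051286
α₁ = 1/(1 + 0.015488 + 0.051286) = 1/1.0668 = 0.9374; α₂ = α₁·K2/[H⁺] = 0.04808
α₁ + 2α₂ = 1.0336
CA = 1.0336 × 2.57 = 2.66 mmol/kg

CA = 2.66 mmol/kg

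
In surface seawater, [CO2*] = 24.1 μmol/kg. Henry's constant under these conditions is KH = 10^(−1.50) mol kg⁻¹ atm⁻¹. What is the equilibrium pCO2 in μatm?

pCO2 = 762 μatm

KH = 10^(−1.50) = 3.162×10^-2 mol kg⁻¹ atm⁻¹
pCO2 = [CO2*]/KH = 24.1×10^-6 / 3.162×10^-2 = 7.62×10^-4 atm = 762 μatm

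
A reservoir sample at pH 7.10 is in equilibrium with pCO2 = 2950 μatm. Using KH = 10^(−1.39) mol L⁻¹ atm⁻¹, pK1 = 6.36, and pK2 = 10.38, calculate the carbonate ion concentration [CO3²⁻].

[CO2*] = KH · pCO2 = 10^(−1.39) × 2950×10^-6 = 1.202×10^-4 mol/L
α₀ = 1/(1 + K1/[H⁺] + K1K2/[H⁺]²) = 1/(1 + 10^+0.74 + 10^-2.54) = 0.1539
DIC = [CO2*]/α₀ = 1.202×10^-4 / 0.1539 = 0.7809 mmol/L
[CO3²⁻] = α₂·DIC; α₂ = 0.0004438, so [CO3²⁻] = 0.0004438 × 0.7809 = 0.000347 mmol/L = 0.347 μmol/L

[CO3²⁻] = 0.347 μmol/L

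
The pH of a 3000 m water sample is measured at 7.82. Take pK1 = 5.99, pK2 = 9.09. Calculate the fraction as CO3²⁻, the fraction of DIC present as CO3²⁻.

α₂ = 0.0503

α₂ = 1 / (1 + [H⁺]/K2 + [H⁺]²/(K1K2)) = 1 / (1 + 10^+1.27 + 10^-0.56)
   = 1 / (1 + 18.621 + 0.27542) = 1/19.896 = 0.05026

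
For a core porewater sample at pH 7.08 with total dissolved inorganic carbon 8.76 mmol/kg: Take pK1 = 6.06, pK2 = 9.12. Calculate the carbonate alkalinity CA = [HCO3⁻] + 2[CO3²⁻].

CA = [HCO3⁻] + 2[CO3²⁻] = (α₁ + 2α₂)·DIC
At pH 7.08: [H⁺]/K1 = 10^-1.02 = 0.095499, K2/[H⁺] = 10^-2.04 = 0.0091201
α₁ = 1/(1 + 0.095499 + 0.0091201) = 1/1.1046 = 0.9053; α₂ = α₁·K2/[H⁺] = 0.008256
α₁ + 2α₂ = 0.9218
CA = 0.9218 × 8.76 = 8.07 mmol/kg

CA = 8.07 mmol/kg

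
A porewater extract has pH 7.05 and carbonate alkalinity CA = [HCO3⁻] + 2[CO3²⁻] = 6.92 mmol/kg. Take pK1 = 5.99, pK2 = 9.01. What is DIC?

DIC = 7.44 mmol/kg

CA = [HCO3⁻] + 2[CO3²⁻] = (α₁ + 2α₂)·DIC
At pH 7.05: [H⁺]/K1 = 10^-1.06 = 0.087096, K2/[H⁺] = 10^-1.96 = 0.010965
α₁ = 1/(1 + 0.087096 + 0.010965) = 1/1.0981 = 0.9107; α₂ = α₁·K2/[H⁺] = 0.009986
α₁ + 2α₂ = 0.9307
DIC = CA / (α₁ + 2α₂) = 6.92 / 0.9307 = 7.44 mmol/kg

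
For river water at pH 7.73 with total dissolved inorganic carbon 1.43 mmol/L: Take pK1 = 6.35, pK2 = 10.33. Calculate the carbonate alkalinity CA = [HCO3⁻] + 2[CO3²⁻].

CA = [HCO3⁻] + 2[CO3²⁻] = (α₁ + 2α₂)·DIC
At pH 7.73: [H⁺]/K1 = 10^-1.38 = 0.041687, K2/[H⁺] = 10^-2.60 = 0.0025119
α₁ = 1/(1 + 0.041687 + 0.0025119) = 1/1.0442 = 0.9577; α₂ = α₁·K2/[H⁺] = 0.002406
α₁ + 2α₂ = 0.9625
CA = 0.9625 × 1.43 = 1.38 mmol/L

CA = 1.38 mmol/L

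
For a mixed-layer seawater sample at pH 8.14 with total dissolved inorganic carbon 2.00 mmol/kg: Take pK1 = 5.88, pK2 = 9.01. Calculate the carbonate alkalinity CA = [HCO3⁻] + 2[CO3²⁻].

CA = 2.23 mmol/kg

CA = [HCO3⁻] + 2[CO3²⁻] = (α₁ + 2α₂)·DIC
At pH 8.14: [H⁺]/K1 = 10^-2.26 = 0.0054954, K2/[H⁺] = 10^-0.87 = 0.13490
α₁ = 1/(1 + 0.0054954 + 0.13490) = 1/1.1404 = 0.8769; α₂ = α₁·K2/[H⁺] = 0.1183
α₁ + 2α₂ = 1.1135
CA = 1.1135 × 2.00 = 2.23 mmol/kg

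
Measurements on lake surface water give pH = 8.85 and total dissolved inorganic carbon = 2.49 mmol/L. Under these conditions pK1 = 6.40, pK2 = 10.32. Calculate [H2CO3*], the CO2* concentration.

[CO2*] = 8.52 μmol/L

α₀ = 1 / (1 + K1/[H⁺] + K1K2/[H⁺]²) = 1 / (1 + 10^+2.45 + 10^+0.98)
   = 1 / (1 + 281.84 + 9.5499) = 1/292.39 = 0.003420
[CO2*] = α₀ × DIC = 0.003420 × 2.49 = 0.00852 mmol/L = 8.52 μmol/L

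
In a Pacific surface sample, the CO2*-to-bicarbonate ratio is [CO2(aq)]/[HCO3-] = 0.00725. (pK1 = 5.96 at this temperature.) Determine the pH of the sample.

pH = 8.10

From K1 = [H⁺][HCO3-]/[CO2(aq)]:  pH = pK1 − log₁₀([CO2(aq)]/[HCO3-])
log₁₀(0.00725) = -2.140
pH = 5.96 − (-2.140) = 8.10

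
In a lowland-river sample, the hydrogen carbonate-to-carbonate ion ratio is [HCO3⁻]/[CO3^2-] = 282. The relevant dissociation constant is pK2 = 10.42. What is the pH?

pH = 7.97

From K2 = [H⁺][CO3^2-]/[HCO3⁻]:  pH = pK2 − log₁₀([HCO3⁻]/[CO3^2-])
log₁₀(282) = +2.450
pH = 10.42 − (+2.450) = 7.97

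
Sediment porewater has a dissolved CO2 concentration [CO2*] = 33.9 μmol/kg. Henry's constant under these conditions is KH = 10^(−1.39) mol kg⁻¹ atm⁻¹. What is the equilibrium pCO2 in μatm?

KH = 10^(−1.39) = 4.074×10^-2 mol kg⁻¹ atm⁻¹
pCO2 = [CO2*]/KH = 33.9×10^-6 / 4.074×10^-2 = 8.32×10^-4 atm = 832 μatm

pCO2 = 832 μatm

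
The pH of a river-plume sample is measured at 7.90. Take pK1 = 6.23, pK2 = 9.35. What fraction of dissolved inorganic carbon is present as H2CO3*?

α₀ = 1 / (1 + K1/[H⁺] + K1K2/[H⁺]²) = 1 / (1 + 10^+1.67 + 10^+0.22)
   = 1 / (1 + 46.774 + 1.6596) = 1/49.433 = 0.02023

α₀ = 0.0202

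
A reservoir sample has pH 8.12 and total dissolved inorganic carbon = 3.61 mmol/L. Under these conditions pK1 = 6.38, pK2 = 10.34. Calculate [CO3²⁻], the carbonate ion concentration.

α₂ = 1 / (1 + [H⁺]/K2 + [H⁺]²/(K1K2)) = 1 / (1 + 10^+2.22 + 10^+0.48)
   = 1 / (1 + 165.96 + 3.0200) = 1/169.98 = 0.005883
[CO3²⁻] = α₂ × DIC = 0.005883 × 3.61 = 0.0212 mmol/L

[CO3²⁻] = 0.0212 mmol/L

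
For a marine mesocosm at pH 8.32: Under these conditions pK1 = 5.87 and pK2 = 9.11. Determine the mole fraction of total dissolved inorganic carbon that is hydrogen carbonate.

α₁ = 0.858

α₁ = 1 / (1 + [H⁺]/K1 + K2/[H⁺]) = 1 / (1 + 10^-2.45 + 10^-0.79)
   = 1 / (1 + 0.0035481 + 0.16218) = 1/1.1657 = 0.8578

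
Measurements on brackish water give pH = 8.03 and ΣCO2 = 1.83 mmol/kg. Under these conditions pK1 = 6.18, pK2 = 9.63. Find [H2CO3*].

α₀ = 1 / (1 + K1/[H⁺] + K1K2/[H⁺]²) = 1 / (1 + 10^+1.85 + 10^+0.25)
   = 1 / (1 + 70.795 + 1.7783) = 1/73.573 = 0.01359
[CO2*] = α₀ × DIC = 0.01359 × 1.83 = 0.0249 mmol/kg

[CO2*] = 0.0249 mmol/kg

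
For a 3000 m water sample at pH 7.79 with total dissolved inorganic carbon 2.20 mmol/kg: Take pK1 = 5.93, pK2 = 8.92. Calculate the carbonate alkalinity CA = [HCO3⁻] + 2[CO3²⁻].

CA = 2.32 mmol/kg

CA = [HCO3⁻] + 2[CO3²⁻] = (α₁ + 2α₂)·DIC
At pH 7.79: [H⁺]/K1 = 10^-1.86 = 0.013804, K2/[H⁺] = 10^-1.13 = 0.074131
α₁ = 1/(1 + 0.013804 + 0.074131) = 1/1.0879 = 0.9192; α₂ = α₁·K2/[H⁺] = 0.06814
α₁ + 2α₂ = 1.0555
CA = 1.0555 × 2.20 = 2.32 mmol/kg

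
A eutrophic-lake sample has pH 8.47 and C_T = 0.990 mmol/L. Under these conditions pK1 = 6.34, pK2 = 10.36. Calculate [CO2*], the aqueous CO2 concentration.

[CO2*] = 7.19 μmol/L

α₀ = 1 / (1 + K1/[H⁺] + K1K2/[H⁺]²) = 1 / (1 + 10^+2.13 + 10^+0.24)
   = 1 / (1 + 134.90 + 1.7378) = 1/137.63 = 0.007266
[CO2*] = α₀ × DIC = 0.007266 × 0.990 = 0.00719 mmol/L = 7.19 μmol/L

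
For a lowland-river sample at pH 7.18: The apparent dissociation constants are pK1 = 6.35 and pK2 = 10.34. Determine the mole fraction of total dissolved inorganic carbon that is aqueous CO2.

α₀ = 0.129

α₀ = 1 / (1 + K1/[H⁺] + K1K2/[H⁺]²) = 1 / (1 + 10^+0.83 + 10^-2.33)
   = 1 / (1 + 6.7608 + 0.0046774) = 1/7.7655 = 0.1288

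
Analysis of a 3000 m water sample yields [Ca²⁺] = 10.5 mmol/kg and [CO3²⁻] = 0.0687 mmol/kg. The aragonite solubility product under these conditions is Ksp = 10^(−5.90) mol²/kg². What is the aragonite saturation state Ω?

Ksp = 10^(−5.90) = 1.259×10^-6
Ω = [Ca²⁺][CO3²⁻]/Ksp = (10.5×10^-3)(0.0687×10^-3) / 1.259×10^-6 = 0.573

Ω = 0.573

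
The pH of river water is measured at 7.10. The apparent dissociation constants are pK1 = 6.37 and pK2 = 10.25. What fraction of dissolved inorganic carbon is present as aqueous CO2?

α₀ = 0.157

α₀ = 1 / (1 + K1/[H⁺] + K1K2/[H⁺]²) = 1 / (1 + 10^+0.73 + 10^-2.42)
   = 1 / (1 + 5.3703 + 0.0038019) = 1/6.3741 = 0.1569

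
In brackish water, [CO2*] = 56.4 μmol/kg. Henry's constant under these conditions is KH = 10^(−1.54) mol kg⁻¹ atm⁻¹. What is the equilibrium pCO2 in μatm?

pCO2 = 1960 μatm

KH = 10^(−1.54) = 2.884×10^-2 mol kg⁻¹ atm⁻¹
pCO2 = [CO2*]/KH = 56.4×10^-6 / 2.884×10^-2 = 1.96×10^-3 atm = 1960 μatm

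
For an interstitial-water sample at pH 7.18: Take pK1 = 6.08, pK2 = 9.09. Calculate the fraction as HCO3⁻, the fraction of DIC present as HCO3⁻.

α₁ = 1 / (1 + [H⁺]/K1 + K2/[H⁺]) = 1 / (1 + 10^-1.10 + 10^-1.91)
   = 1 / (1 + 0.079433 + 0.012303) = 1/1.0917 = 0.9160

α₁ = 0.916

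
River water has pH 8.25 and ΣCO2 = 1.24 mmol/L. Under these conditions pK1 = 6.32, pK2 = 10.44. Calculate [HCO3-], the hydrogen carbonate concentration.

α₁ = 1 / (1 + [H⁺]/K1 + K2/[H⁺]) = 1 / (1 + 10^-1.93 + 10^-2.19)
   = 1 / (1 + 0.011749 + 0.0064565) = 1/1.0182 = 0.9821
[HCO3⁻] = α₁ × DIC = 0.9821 × 1.24 = 1.22 mmol/L

[HCO3⁻] = 1.22 mmol/L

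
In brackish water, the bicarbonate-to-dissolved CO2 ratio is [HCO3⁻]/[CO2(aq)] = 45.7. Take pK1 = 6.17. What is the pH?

pH = 7.83

From K1 = [H⁺][HCO3⁻]/[CO2(aq)]:  pH = pK1 + log₁₀([HCO3⁻]/[CO2(aq)])
log₁₀(45.7) = +1.660
pH = 6.17 + (+1.660) = 7.83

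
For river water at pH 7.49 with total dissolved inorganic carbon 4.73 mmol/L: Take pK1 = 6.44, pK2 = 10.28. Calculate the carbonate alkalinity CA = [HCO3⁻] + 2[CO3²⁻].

CA = 4.35 mmol/L

CA = [HCO3⁻] + 2[CO3²⁻] = (α₁ + 2α₂)·DIC
At pH 7.49: [H⁺]/K1 = 10^-1.05 = 0.089125, K2/[H⁺] = 10^-2.79 = 0.0016218
α₁ = 1/(1 + 0.089125 + 0.0016218) = 1/1.0907 = 0.9168; α₂ = α₁·K2/[H⁺] = 0.001487
α₁ + 2α₂ = 0.9198
CA = 0.9198 × 4.73 = 4.35 mmol/L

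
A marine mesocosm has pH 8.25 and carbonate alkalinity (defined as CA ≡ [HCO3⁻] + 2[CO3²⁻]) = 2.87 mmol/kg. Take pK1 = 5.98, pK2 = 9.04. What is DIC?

DIC = 2.53 mmol/kg

CA = [HCO3⁻] + 2[CO3²⁻] = (α₁ + 2α₂)·DIC
At pH 8.25: [H⁺]/K1 = 10^-2.27 = 0.0053703, K2/[H⁺] = 10^-0.79 = 0.16218
α₁ = 1/(1 + 0.0053703 + 0.16218) = 1/1.1676 = 0.8565; α₂ = α₁·K2/[H⁺] = 0.1389
α₁ + 2α₂ = 1.1343
DIC = CA / (α₁ + 2α₂) = 2.87 / 1.1343 = 2.53 mmol/kg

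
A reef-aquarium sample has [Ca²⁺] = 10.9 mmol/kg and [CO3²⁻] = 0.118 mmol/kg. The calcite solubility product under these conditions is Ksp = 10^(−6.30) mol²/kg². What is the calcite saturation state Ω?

Ω = 2.57

Ksp = 10^(−6.30) = 5.012×10^-7
Ω = [Ca²⁺][CO3²⁻]/Ksp = (10.9×10^-3)(0.118×10^-3) / 5.012×10^-7 = 2.57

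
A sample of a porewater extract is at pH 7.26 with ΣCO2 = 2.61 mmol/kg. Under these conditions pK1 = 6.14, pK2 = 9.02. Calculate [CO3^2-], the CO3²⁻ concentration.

[CO3²⁻] = 0.0415 mmol/kg

α₂ = 1 / (1 + [H⁺]/K2 + [H⁺]²/(K1K2)) = 1 / (1 + 10^+1.76 + 10^+0.64)
   = 1 / (1 + 57.544 + 4.3652) = 1/62.909 = 0.01590
[CO3²⁻] = α₂ × DIC = 0.01590 × 2.61 = 0.0415 mmol/kg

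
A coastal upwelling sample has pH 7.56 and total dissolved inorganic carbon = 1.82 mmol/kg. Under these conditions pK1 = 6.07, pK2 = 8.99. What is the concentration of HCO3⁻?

α₁ = 1 / (1 + [H⁺]/K1 + K2/[H⁺]) = 1 / (1 + 10^-1.49 + 10^-1.43)
   = 1 / (1 + 0.032359 + 0.037154) = 1/1.0695 = 0.9350
[HCO3⁻] = α₁ × DIC = 0.9350 × 1.82 = 1.70 mmol/kg

[HCO3⁻] = 1.70 mmol/kg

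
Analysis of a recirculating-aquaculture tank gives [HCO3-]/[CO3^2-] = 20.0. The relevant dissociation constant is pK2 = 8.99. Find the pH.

pH = 7.69

From K2 = [H⁺][CO3^2-]/[HCO3-]:  pH = pK2 − log₁₀([HCO3-]/[CO3^2-])
log₁₀(20.0) = +1.301
pH = 8.99 − (+1.301) = 7.69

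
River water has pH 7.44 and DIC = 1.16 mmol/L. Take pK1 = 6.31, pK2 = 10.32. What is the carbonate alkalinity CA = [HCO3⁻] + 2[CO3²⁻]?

CA = [HCO3⁻] + 2[CO3²⁻] = (α₁ + 2α₂)·DIC
At pH 7.44: [H⁺]/K1 = 10^-1.13 = 0.074131, K2/[H⁺] = 10^-2.88 = 0.0013183
α₁ = 1/(1 + 0.074131 + 0.0013183) = 1/1.0754 = 0.9298; α₂ = α₁·K2/[H⁺] = 0.001226
α₁ + 2α₂ = 0.9323
CA = 0.9323 × 1.16 = 1.08 mmol/L

CA = 1.08 mmol/L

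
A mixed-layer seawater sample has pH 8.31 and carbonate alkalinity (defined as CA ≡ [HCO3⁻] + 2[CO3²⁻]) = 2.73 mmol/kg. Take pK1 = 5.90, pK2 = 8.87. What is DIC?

CA = [HCO3⁻] + 2[CO3²⁻] = (α₁ + 2α₂)·DIC
At pH 8.31: [H⁺]/K1 = 10^-2.41 = 0.0038905, K2/[H⁺] = 10^-0.56 = 0.27542
α₁ = 1/(1 + 0.0038905 + 0.27542) = 1/1.2793 = 0.7817; α₂ = α₁·K2/[H⁺] = 0.2153
α₁ + 2α₂ = 1.2122
DIC = CA / (α₁ + 2α₂) = 2.73 / 1.2122 = 2.25 mmol/kg

DIC = 2.25 mmol/kg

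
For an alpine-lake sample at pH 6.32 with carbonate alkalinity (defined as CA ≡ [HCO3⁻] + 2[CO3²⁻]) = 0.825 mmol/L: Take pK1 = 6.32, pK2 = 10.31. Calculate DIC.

DIC = 1.65 mmol/L

CA = [HCO3⁻] + 2[CO3²⁻] = (α₁ + 2α₂)·DIC
At pH 6.32: [H⁺]/K1 = 10^0.00 = 1.0000, K2/[H⁺] = 10^-3.99 = 0.00010233
α₁ = 1/(1 + 1.0000 + 0.00010233) = 1/2.0001 = 0.5000; α₂ = α₁·K2/[H⁺] = 5.116×10^-5
α₁ + 2α₂ = 0.5001
DIC = CA / (α₁ + 2α₂) = 0.825 / 0.5001 = 1.65 mmol/L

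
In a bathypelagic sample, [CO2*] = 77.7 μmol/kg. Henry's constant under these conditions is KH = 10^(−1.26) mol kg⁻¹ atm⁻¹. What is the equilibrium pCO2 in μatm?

KH = 10^(−1.26) = 5.495×10^-2 mol kg⁻¹ atm⁻¹
pCO2 = [CO2*]/KH = 77.7×10^-6 / 5.495×10^-2 = 1.41×10^-3 atm = 1410 μatm

pCO2 = 1410 μatm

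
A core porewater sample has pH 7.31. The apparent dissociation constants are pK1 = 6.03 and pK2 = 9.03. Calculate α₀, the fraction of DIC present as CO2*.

α₀ = 1 / (1 + K1/[H⁺] + K1K2/[H⁺]²) = 1 / (1 + 10^+1.28 + 10^-0.44)
   = 1 / (1 + 19.055 + 0.36308) = 1/20.418 = 0.04898

α₀ = 0.0490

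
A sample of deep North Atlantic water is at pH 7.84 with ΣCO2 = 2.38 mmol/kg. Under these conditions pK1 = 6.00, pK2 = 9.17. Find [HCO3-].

[HCO3⁻] = 2.24 mmol/kg

α₁ = 1 / (1 + [H⁺]/K1 + K2/[H⁺]) = 1 / (1 + 10^-1.84 + 10^-1.33)
   = 1 / (1 + 0.014454 + 0.046774) = 1/1.0612 = 0.9423
[HCO3⁻] = α₁ × DIC = 0.9423 × 2.38 = 2.24 mmol/kg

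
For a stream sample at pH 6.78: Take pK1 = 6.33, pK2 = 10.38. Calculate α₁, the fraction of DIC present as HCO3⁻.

α₁ = 1 / (1 + [H⁺]/K1 + K2/[H⁺]) = 1 / (1 + 10^-0.45 + 10^-3.60)
   = 1 / (1 + 0.35481 + 0.00025119) = 1/1.3551 = 0.7380

α₁ = 0.738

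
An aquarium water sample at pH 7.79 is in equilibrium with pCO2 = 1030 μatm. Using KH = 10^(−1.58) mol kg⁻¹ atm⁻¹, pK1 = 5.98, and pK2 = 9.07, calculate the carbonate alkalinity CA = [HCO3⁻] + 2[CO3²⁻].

[CO2*] = KH · pCO2 = 10^(−1.58) × 1030×10^-6 = 2.709×10^-5 mol/kg
α₀ = 1/(1 + K1/[H⁺] + K1K2/[H⁺]²) = 1/(1 + 10^+1.81 + 10^+0.53) = 0.01450
DIC = [CO2*]/α₀ = 2.709×10^-5 / 0.01450 = 1.868 mmol/kg
CA = (α₁ + 2α₂)·DIC = (0.9364 + 2×0.04914) × 1.868 = 1.93 mmol/kg

CA = 1.93 mmol/kg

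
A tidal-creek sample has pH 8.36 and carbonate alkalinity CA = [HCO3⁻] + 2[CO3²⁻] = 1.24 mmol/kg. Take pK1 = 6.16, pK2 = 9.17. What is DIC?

DIC = 1.10 mmol/kg

CA = [HCO3⁻] + 2[CO3²⁻] = (α₁ + 2α₂)·DIC
At pH 8.36: [H⁺]/K1 = 10^-2.20 = 0.0063096, K2/[H⁺] = 10^-0.81 = 0.15488
α₁ = 1/(1 + 0.0063096 + 0.15488) = 1/1.1612 = 0.8612; α₂ = α₁·K2/[H⁺] = 0.1334
α₁ + 2α₂ = 1.1279
DIC = CA / (α₁ + 2α₂) = 1.24 / 1.1279 = 1.10 mmol/kg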